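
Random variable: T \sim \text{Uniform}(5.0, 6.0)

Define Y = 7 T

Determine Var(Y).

For Y = aT + b: Var(Y) = a² * Var(T)
Var(T) = (6 - 5)^2/12 = 0.083333333
Var(Y) = 7² * 0.083333333 = 49 * 0.083333333 = 4.0833333

4.0833333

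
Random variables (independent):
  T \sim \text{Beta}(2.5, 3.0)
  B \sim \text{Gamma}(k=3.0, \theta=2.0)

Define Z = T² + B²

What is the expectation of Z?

E[Z] = E[T²] + E[B²]
E[T²] = Var(T) + E[T]² = 0.038143675 + 0.20661157 = 0.24475524
E[B²] = Var(B) + E[B]² = 12 + 36 = 48
E[Z] = 0.24475524 + 48 = 48.244755

48.244755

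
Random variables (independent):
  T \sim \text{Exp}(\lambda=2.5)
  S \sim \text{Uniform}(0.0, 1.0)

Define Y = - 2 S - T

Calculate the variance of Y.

For independent RVs: Var(aX + bY) = a²Var(X) + b²Var(Y)
Var(T) = 0.16
Var(S) = 0.083333333
Var(Y) = (-1)²*0.16 + (-2)²*0.083333333
= 1*0.16 + 4*0.083333333 = 0.49333333

0.49333333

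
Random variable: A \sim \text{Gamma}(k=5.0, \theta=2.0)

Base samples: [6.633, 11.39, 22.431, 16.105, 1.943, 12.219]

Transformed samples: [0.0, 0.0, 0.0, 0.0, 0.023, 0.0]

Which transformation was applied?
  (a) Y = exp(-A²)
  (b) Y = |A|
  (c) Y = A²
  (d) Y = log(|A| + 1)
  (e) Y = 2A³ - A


Checking option (a) Y = exp(-A²):
  A = 6.633 -> Y = 0.0 ✓
  A = 11.39 -> Y = 0.0 ✓
  A = 22.431 -> Y = 0.0 ✓
All samples match this transformation.

(a) exp(-A²)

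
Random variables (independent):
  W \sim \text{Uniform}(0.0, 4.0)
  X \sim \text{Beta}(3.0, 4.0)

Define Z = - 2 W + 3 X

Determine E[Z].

E[Z] = -2*E[W] + 3*E[X]
E[W] = 2
E[X] = 0.42857143
E[Z] = -2*2 + 3*0.42857143 = -2.7142857

-2.7142857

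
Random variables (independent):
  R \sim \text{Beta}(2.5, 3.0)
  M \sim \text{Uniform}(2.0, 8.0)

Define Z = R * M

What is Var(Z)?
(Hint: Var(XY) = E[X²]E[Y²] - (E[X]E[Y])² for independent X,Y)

Var(XY) = E[X²]E[Y²] - (E[X]E[Y])²
E[R] = 0.45454545, Var(R) = 0.038143675
E[M] = 5, Var(M) = 3
E[R²] = 0.038143675 + 0.45454545² = 0.24475524
E[M²] = 3 + 5² = 28
Var(Z) = 0.24475524*28 - (0.45454545*5)²
= 6.8531469 - 5.1652893 = 1.6878576

1.6878576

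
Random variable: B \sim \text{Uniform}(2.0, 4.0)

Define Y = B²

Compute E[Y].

Using E[X²] = Var(X) + (E[X])²:
E[B] = 3
Var(B) = (4 - 2)^2/12 = 0.33333333
E[B²] = 0.33333333 + 3² = 0.33333333 + 9 = 9.3333333

9.3333333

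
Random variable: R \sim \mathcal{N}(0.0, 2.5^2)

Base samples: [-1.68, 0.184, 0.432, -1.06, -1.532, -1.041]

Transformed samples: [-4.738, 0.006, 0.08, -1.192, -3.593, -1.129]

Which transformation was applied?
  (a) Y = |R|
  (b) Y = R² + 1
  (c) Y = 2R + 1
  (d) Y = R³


Checking option (d) Y = R³:
  R = -1.68 -> Y = -4.738 ✓
  R = 0.184 -> Y = 0.006 ✓
  R = 0.432 -> Y = 0.08 ✓
All samples match this transformation.

(d) R³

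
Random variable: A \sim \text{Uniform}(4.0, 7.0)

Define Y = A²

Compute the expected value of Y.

E[A²] = Var(A) + (E[A])² = 0.75 + 30.25 = 31

31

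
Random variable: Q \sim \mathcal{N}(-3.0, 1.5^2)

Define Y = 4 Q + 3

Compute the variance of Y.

For Y = aQ + b: Var(Y) = a² * Var(Q)
Var(Q) = 1.5^2 = 2.25
Var(Y) = 4² * 2.25 = 16 * 2.25 = 36

36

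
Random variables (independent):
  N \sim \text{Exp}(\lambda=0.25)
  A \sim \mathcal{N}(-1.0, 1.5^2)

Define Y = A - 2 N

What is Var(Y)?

For independent RVs: Var(aX + bY) = a²Var(X) + b²Var(Y)
Var(N) = 16
Var(A) = 2.25
Var(Y) = (-2)²*16 + 1²*2.25
= 4*16 + 1*2.25 = 66.25

66.25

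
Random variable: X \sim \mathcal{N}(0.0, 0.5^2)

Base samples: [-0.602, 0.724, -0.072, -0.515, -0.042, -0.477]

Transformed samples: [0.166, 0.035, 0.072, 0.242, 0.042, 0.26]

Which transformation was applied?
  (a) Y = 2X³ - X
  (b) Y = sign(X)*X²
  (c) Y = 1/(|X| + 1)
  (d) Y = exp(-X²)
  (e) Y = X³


Checking option (a) Y = 2X³ - X:
  X = -0.602 -> Y = 0.166 ✓
  X = 0.724 -> Y = 0.035 ✓
  X = -0.072 -> Y = 0.072 ✓
All samples match this transformation.

(a) 2X³ - X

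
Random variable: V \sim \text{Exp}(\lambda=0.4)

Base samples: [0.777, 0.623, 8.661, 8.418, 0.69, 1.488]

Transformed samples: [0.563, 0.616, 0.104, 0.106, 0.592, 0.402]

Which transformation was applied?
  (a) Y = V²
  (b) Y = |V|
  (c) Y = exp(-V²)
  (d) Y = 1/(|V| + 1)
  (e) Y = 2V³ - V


Checking option (d) Y = 1/(|V| + 1):
  V = 0.777 -> Y = 0.563 ✓
  V = 0.623 -> Y = 0.616 ✓
  V = 8.661 -> Y = 0.104 ✓
All samples match this transformation.

(d) 1/(|V| + 1)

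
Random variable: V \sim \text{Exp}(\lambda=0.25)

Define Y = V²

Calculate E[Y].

E[V²] = Var(V) + (E[V])² = 16 + 16 = 32

32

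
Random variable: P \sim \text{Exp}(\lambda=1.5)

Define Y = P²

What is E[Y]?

Using E[X²] = Var(X) + (E[X])²:
E[P] = 0.66666667
Var(P) = 1/1.5^2 = 0.44444444
E[P²] = 0.44444444 + 0.66666667² = 0.44444444 + 0.44444444 = 0.88888889

0.88888889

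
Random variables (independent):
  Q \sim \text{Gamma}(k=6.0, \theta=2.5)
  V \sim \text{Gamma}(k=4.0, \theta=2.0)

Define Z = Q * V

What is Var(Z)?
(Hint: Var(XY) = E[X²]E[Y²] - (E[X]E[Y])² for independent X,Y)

Var(XY) = E[X²]E[Y²] - (E[X]E[Y])²
E[Q] = 15, Var(Q) = 37.5
E[V] = 8, Var(V) = 16
E[Q²] = 37.5 + 15² = 262.5
E[V²] = 16 + 8² = 80
Var(Z) = 262.5*80 - (15*8)²
= 21000 - 14400 = 6600

6600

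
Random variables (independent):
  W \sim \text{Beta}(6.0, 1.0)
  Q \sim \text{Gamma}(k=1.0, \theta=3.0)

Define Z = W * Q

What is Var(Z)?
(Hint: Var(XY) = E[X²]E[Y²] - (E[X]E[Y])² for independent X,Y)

Var(XY) = E[X²]E[Y²] - (E[X]E[Y])²
E[W] = 0.85714286, Var(W) = 0.015306122
E[Q] = 3, Var(Q) = 9
E[W²] = 0.015306122 + 0.85714286² = 0.75
E[Q²] = 9 + 3² = 18
Var(Z) = 0.75*18 - (0.85714286*3)²
= 13.5 - 6.6122449 = 6.8877551

6.8877551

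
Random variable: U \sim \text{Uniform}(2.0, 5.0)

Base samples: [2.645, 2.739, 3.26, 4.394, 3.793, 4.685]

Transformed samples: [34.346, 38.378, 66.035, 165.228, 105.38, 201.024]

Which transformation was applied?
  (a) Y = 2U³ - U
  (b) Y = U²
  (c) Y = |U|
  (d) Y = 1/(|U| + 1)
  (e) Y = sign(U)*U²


Checking option (a) Y = 2U³ - U:
  U = 2.645 -> Y = 34.346 ✓
  U = 2.739 -> Y = 38.378 ✓
  U = 3.26 -> Y = 66.035 ✓
All samples match this transformation.

(a) 2U³ - U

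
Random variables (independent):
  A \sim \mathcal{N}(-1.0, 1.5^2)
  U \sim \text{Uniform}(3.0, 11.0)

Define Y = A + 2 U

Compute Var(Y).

For independent RVs: Var(aX + bY) = a²Var(X) + b²Var(Y)
Var(A) = 2.25
Var(U) = 5.3333333
Var(Y) = 1²*2.25 + 2²*5.3333333
= 1*2.25 + 4*5.3333333 = 23.583333

23.583333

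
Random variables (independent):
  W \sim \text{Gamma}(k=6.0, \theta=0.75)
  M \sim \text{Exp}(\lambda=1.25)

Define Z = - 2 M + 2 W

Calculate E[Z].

E[Z] = 2*E[W] - 2*E[M]
E[W] = 4.5
E[M] = 0.8
E[Z] = 2*4.5 - 2*0.8 = 7.4

7.4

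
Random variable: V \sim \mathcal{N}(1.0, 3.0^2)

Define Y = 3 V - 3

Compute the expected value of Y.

For Y = 3V - 3:
E[Y] = 3 * E[V] - 3
E[V] = 1.0 = 1
E[Y] = 3 * 1 - 3 = 0

0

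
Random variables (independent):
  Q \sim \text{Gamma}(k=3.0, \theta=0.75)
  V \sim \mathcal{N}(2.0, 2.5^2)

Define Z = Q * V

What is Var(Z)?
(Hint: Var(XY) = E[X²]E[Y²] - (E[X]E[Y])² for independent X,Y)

Var(XY) = E[X²]E[Y²] - (E[X]E[Y])²
E[Q] = 2.25, Var(Q) = 1.6875
E[V] = 2, Var(V) = 6.25
E[Q²] = 1.6875 + 2.25² = 6.75
E[V²] = 6.25 + 2² = 10.25
Var(Z) = 6.75*10.25 - (2.25*2)²
= 69.1875 - 20.25 = 48.9375

48.9375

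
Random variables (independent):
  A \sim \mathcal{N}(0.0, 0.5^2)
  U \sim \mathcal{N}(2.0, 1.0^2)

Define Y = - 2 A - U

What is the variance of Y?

For independent RVs: Var(aX + bY) = a²Var(X) + b²Var(Y)
Var(A) = 0.25
Var(U) = 1
Var(Y) = (-2)²*0.25 + (-1)²*1
= 4*0.25 + 1*1 = 2

2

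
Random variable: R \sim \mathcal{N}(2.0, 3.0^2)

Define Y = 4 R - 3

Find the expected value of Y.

For Y = 4R - 3:
E[Y] = 4 * E[R] - 3
E[R] = 2.0 = 2
E[Y] = 4 * 2 - 3 = 5

5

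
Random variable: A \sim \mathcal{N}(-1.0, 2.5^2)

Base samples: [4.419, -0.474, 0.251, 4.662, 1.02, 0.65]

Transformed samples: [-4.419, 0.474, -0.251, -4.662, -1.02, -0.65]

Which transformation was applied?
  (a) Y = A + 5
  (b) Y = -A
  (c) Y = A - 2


Checking option (b) Y = -A:
  A = 4.419 -> Y = -4.419 ✓
  A = -0.474 -> Y = 0.474 ✓
  A = 0.251 -> Y = -0.251 ✓
All samples match this transformation.

(b) -A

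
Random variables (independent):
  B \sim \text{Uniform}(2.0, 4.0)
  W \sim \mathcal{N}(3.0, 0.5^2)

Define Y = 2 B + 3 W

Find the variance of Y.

For independent RVs: Var(aX + bY) = a²Var(X) + b²Var(Y)
Var(B) = 0.33333333
Var(W) = 0.25
Var(Y) = 2²*0.33333333 + 3²*0.25
= 4*0.33333333 + 9*0.25 = 3.5833333

3.5833333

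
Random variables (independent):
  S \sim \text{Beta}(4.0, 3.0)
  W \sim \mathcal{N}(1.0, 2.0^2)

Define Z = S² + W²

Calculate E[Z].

E[Z] = E[S²] + E[W²]
E[S²] = Var(S) + E[S]² = 0.030612245 + 0.32653061 = 0.35714286
E[W²] = Var(W) + E[W]² = 4 + 1 = 5
E[Z] = 0.35714286 + 5 = 5.3571429

5.3571429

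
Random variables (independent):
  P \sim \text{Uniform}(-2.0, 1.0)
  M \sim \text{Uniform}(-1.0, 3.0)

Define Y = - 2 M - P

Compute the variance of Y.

For independent RVs: Var(aX + bY) = a²Var(X) + b²Var(Y)
Var(P) = 0.75
Var(M) = 1.3333333
Var(Y) = (-1)²*0.75 + (-2)²*1.3333333
= 1*0.75 + 4*1.3333333 = 6.0833333

6.0833333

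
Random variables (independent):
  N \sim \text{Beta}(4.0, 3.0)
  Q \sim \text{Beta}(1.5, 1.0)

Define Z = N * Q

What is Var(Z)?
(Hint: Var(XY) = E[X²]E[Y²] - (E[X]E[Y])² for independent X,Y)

Var(XY) = E[X²]E[Y²] - (E[X]E[Y])²
E[N] = 0.57142857, Var(N) = 0.030612245
E[Q] = 0.6, Var(Q) = 0.068571429
E[N²] = 0.030612245 + 0.57142857² = 0.35714286
E[Q²] = 0.068571429 + 0.6² = 0.42857143
Var(Z) = 0.35714286*0.42857143 - (0.57142857*0.6)²
= 0.15306122 - 0.11755102 = 0.035510204

0.035510204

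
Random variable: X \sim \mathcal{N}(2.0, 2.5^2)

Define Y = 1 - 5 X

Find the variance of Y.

For Y = aX + b: Var(Y) = a² * Var(X)
Var(X) = 2.5^2 = 6.25
Var(Y) = (-5)² * 6.25 = 25 * 6.25 = 156.25

156.25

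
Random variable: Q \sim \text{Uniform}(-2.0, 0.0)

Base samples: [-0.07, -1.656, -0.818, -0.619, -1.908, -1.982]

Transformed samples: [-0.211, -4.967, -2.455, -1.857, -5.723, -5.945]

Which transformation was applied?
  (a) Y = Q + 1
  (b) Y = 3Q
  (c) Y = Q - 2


Checking option (b) Y = 3Q:
  Q = -0.07 -> Y = -0.211 ✓
  Q = -1.656 -> Y = -4.967 ✓
  Q = -0.818 -> Y = -2.455 ✓
All samples match this transformation.

(b) 3Q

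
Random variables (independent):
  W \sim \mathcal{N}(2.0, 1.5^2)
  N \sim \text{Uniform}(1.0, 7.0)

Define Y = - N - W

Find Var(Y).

For independent RVs: Var(aX + bY) = a²Var(X) + b²Var(Y)
Var(W) = 2.25
Var(N) = 3
Var(Y) = (-1)²*2.25 + (-1)²*3
= 1*2.25 + 1*3 = 5.25

5.25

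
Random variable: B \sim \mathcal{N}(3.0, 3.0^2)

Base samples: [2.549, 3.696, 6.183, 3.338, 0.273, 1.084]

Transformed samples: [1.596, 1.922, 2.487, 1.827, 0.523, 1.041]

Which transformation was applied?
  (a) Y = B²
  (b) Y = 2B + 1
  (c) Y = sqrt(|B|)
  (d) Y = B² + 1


Checking option (c) Y = sqrt(|B|):
  B = 2.549 -> Y = 1.596 ✓
  B = 3.696 -> Y = 1.922 ✓
  B = 6.183 -> Y = 2.487 ✓
All samples match this transformation.

(c) sqrt(|B|)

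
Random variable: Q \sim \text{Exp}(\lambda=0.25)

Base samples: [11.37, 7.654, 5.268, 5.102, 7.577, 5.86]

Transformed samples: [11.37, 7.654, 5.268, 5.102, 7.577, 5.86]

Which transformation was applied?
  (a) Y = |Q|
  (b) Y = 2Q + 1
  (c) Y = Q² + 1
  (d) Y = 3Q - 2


Checking option (a) Y = |Q|:
  Q = 11.37 -> Y = 11.37 ✓
  Q = 7.654 -> Y = 7.654 ✓
  Q = 5.268 -> Y = 5.268 ✓
All samples match this transformation.

(a) |Q|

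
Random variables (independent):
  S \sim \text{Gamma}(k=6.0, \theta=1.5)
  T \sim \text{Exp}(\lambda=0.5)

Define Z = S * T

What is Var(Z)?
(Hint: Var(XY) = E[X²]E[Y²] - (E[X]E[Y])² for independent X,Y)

Var(XY) = E[X²]E[Y²] - (E[X]E[Y])²
E[S] = 9, Var(S) = 13.5
E[T] = 2, Var(T) = 4
E[S²] = 13.5 + 9² = 94.5
E[T²] = 4 + 2² = 8
Var(Z) = 94.5*8 - (9*2)²
= 756 - 324 = 432

432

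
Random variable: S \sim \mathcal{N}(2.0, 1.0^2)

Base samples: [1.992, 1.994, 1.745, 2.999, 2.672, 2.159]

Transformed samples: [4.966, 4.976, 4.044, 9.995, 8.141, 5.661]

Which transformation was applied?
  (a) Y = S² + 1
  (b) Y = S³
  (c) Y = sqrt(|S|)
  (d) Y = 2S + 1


Checking option (a) Y = S² + 1:
  S = 1.992 -> Y = 4.966 ✓
  S = 1.994 -> Y = 4.976 ✓
  S = 1.745 -> Y = 4.044 ✓
All samples match this transformation.

(a) S² + 1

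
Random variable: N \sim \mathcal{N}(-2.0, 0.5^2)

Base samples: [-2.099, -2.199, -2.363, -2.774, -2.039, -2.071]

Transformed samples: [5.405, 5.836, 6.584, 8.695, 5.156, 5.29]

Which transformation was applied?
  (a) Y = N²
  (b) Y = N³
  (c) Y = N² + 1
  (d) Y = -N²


Checking option (c) Y = N² + 1:
  N = -2.099 -> Y = 5.405 ✓
  N = -2.199 -> Y = 5.836 ✓
  N = -2.363 -> Y = 6.584 ✓
All samples match this transformation.

(c) N² + 1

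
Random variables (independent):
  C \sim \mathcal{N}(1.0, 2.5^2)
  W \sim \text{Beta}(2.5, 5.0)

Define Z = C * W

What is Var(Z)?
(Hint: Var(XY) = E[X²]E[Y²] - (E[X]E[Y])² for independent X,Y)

Var(XY) = E[X²]E[Y²] - (E[X]E[Y])²
E[C] = 1, Var(C) = 6.25
E[W] = 0.33333333, Var(W) = 0.026143791
E[C²] = 6.25 + 1² = 7.25
E[W²] = 0.026143791 + 0.33333333² = 0.1372549
Var(Z) = 7.25*0.1372549 - (1*0.33333333)²
= 0.99509804 - 0.11111111 = 0.88398693

0.88398693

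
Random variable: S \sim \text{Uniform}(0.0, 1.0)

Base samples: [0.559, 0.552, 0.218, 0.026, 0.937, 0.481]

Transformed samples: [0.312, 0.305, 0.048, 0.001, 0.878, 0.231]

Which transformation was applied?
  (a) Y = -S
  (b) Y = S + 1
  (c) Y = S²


Checking option (c) Y = S²:
  S = 0.559 -> Y = 0.312 ✓
  S = 0.552 -> Y = 0.305 ✓
  S = 0.218 -> Y = 0.048 ✓
All samples match this transformation.

(c) S²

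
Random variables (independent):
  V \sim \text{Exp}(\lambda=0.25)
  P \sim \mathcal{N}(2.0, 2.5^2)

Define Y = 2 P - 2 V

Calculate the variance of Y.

For independent RVs: Var(aX + bY) = a²Var(X) + b²Var(Y)
Var(V) = 16
Var(P) = 6.25
Var(Y) = (-2)²*16 + 2²*6.25
= 4*16 + 4*6.25 = 89

89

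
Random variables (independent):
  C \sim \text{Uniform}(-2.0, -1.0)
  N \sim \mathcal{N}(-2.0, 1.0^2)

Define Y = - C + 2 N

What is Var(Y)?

For independent RVs: Var(aX + bY) = a²Var(X) + b²Var(Y)
Var(C) = 0.083333333
Var(N) = 1
Var(Y) = (-1)²*0.083333333 + 2²*1
= 1*0.083333333 + 4*1 = 4.0833333

4.0833333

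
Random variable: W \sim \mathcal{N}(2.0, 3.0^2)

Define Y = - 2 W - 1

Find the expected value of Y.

For Y = -2W - 1:
E[Y] = -2 * E[W] - 1
E[W] = 2.0 = 2
E[Y] = -2 * 2 - 1 = -5

-5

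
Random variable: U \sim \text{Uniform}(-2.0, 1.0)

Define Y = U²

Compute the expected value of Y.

E[U²] = Var(U) + (E[U])² = 0.75 + 0.25 = 1

1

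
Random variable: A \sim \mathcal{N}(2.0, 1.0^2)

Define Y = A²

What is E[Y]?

E[A²] = Var(A) + (E[A])² = 1 + 4 = 5

5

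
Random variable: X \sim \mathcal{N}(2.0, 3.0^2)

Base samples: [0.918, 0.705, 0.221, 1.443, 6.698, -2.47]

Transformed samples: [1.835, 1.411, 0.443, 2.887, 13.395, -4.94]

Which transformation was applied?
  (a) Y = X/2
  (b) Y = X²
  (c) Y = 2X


Checking option (c) Y = 2X:
  X = 0.918 -> Y = 1.835 ✓
  X = 0.705 -> Y = 1.411 ✓
  X = 0.221 -> Y = 0.443 ✓
All samples match this transformation.

(c) 2X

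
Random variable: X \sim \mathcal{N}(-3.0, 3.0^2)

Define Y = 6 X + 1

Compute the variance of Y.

For Y = aX + b: Var(Y) = a² * Var(X)
Var(X) = 3.0^2 = 9
Var(Y) = 6² * 9 = 36 * 9 = 324

324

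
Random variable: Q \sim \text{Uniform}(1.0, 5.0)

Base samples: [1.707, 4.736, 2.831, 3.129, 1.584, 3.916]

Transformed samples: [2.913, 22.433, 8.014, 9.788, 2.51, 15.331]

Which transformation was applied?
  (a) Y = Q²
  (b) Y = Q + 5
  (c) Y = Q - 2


Checking option (a) Y = Q²:
  Q = 1.707 -> Y = 2.913 ✓
  Q = 4.736 -> Y = 22.433 ✓
  Q = 2.831 -> Y = 8.014 ✓
All samples match this transformation.

(a) Q²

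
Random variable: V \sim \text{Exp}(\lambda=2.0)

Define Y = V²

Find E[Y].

E[V²] = Var(V) + (E[V])² = 0.25 + 0.25 = 0.5

0.5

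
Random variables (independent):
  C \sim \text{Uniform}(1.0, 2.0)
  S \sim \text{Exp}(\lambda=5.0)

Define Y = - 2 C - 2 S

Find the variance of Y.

For independent RVs: Var(aX + bY) = a²Var(X) + b²Var(Y)
Var(C) = 0.083333333
Var(S) = 0.04
Var(Y) = (-2)²*0.083333333 + (-2)²*0.04
= 4*0.083333333 + 4*0.04 = 0.49333333

0.49333333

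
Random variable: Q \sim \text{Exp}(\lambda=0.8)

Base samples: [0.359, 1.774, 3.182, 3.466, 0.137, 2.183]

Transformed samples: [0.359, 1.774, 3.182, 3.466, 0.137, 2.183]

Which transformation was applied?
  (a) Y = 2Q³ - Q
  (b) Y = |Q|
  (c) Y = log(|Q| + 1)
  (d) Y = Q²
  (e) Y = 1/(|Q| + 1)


Checking option (b) Y = |Q|:
  Q = 0.359 -> Y = 0.359 ✓
  Q = 1.774 -> Y = 1.774 ✓
  Q = 3.182 -> Y = 3.182 ✓
All samples match this transformation.

(b) |Q|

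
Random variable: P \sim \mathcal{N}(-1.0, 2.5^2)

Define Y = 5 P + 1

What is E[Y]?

For Y = 5P + 1:
E[Y] = 5 * E[P] + 1
E[P] = -1.0 = -1
E[Y] = 5 * (-1) + 1 = -4

-4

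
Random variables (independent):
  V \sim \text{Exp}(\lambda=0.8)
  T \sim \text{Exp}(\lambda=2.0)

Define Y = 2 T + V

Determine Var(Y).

For independent RVs: Var(aX + bY) = a²Var(X) + b²Var(Y)
Var(V) = 1.5625
Var(T) = 0.25
Var(Y) = 1²*1.5625 + 2²*0.25
= 1*1.5625 + 4*0.25 = 2.5625

2.5625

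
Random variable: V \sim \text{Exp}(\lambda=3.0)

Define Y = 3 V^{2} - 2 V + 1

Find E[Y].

E[Y] = 3*E[V²] - 2*E[V] + 1
E[V] = 0.33333333
E[V²] = Var(V) + (E[V])² = 0.11111111 + 0.11111111 = 0.22222222
E[Y] = 3*0.22222222 - 2*0.33333333 + 1 = 1

1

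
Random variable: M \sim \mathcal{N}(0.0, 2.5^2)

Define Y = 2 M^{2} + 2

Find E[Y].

E[Y] = 2*E[M²] + 2
E[M] = 0
E[M²] = Var(M) + (E[M])² = 6.25 + 0 = 6.25
E[Y] = 2*6.25 + 2 = 14.5

14.5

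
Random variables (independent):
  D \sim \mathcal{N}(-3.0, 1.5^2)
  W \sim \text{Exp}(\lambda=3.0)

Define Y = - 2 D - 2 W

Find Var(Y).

For independent RVs: Var(aX + bY) = a²Var(X) + b²Var(Y)
Var(D) = 2.25
Var(W) = 0.11111111
Var(Y) = (-2)²*2.25 + (-2)²*0.11111111
= 4*2.25 + 4*0.11111111 = 9.4444444

9.4444444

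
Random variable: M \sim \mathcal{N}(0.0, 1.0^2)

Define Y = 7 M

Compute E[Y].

For Y = 7M:
E[Y] = 7 * E[M]
E[M] = 0.0 = 0
E[Y] = 7 * 0 = 0

0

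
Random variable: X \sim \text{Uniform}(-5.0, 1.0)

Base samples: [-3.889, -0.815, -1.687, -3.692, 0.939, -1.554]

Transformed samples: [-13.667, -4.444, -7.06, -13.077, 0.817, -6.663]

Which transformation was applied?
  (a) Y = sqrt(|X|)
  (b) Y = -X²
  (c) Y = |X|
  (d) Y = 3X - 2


Checking option (d) Y = 3X - 2:
  X = -3.889 -> Y = -13.667 ✓
  X = -0.815 -> Y = -4.444 ✓
  X = -1.687 -> Y = -7.06 ✓
All samples match this transformation.

(d) 3X - 2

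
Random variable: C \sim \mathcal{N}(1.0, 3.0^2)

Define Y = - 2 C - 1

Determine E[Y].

For Y = -2C - 1:
E[Y] = -2 * E[C] - 1
E[C] = 1.0 = 1
E[Y] = -2 * 1 - 1 = -3

-3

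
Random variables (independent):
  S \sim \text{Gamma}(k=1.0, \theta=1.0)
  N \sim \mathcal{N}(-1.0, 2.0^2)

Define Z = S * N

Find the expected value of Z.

For independent RVs: E[XY] = E[X]*E[Y]
E[S] = 1
E[N] = -1
E[Z] = 1 * (-1) = -1

-1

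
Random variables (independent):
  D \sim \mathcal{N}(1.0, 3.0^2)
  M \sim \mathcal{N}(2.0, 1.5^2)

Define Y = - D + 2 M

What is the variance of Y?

For independent RVs: Var(aX + bY) = a²Var(X) + b²Var(Y)
Var(D) = 9
Var(M) = 2.25
Var(Y) = (-1)²*9 + 2²*2.25
= 1*9 + 4*2.25 = 18

18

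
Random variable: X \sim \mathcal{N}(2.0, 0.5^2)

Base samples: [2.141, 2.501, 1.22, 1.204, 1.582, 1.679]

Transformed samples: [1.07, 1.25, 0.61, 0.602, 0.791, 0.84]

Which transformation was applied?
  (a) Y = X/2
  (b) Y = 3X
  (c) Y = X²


Checking option (a) Y = X/2:
  X = 2.141 -> Y = 1.07 ✓
  X = 2.501 -> Y = 1.25 ✓
  X = 1.22 -> Y = 0.61 ✓
All samples match this transformation.

(a) X/2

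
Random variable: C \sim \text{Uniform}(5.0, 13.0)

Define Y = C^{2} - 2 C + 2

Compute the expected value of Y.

E[Y] = 1*E[C²] - 2*E[C] + 2
E[C] = 9
E[C²] = Var(C) + (E[C])² = 5.3333333 + 81 = 86.333333
E[Y] = 1*86.333333 - 2*9 + 2 = 70.333333

70.333333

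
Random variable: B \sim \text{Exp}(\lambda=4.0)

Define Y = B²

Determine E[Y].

Using E[X²] = Var(X) + (E[X])²:
E[B] = 0.25
Var(B) = 1/4.0^2 = 0.0625
E[B²] = 0.0625 + 0.25² = 0.0625 + 0.0625 = 0.125

0.125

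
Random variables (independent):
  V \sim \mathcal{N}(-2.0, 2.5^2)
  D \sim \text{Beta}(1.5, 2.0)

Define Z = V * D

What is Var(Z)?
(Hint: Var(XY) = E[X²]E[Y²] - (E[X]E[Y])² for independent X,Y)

Var(XY) = E[X²]E[Y²] - (E[X]E[Y])²
E[V] = -2, Var(V) = 6.25
E[D] = 0.42857143, Var(D) = 0.054421769
E[V²] = 6.25 + (-2)² = 10.25
E[D²] = 0.054421769 + 0.42857143² = 0.23809524
Var(Z) = 10.25*0.23809524 - (-2*0.42857143)²
= 2.4404762 - 0.73469388 = 1.7057823

1.7057823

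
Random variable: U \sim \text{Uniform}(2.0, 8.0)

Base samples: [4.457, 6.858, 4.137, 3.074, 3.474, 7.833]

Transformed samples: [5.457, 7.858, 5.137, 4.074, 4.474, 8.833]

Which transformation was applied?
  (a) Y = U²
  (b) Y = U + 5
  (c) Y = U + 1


Checking option (c) Y = U + 1:
  U = 4.457 -> Y = 5.457 ✓
  U = 6.858 -> Y = 7.858 ✓
  U = 4.137 -> Y = 5.137 ✓
All samples match this transformation.

(c) U + 1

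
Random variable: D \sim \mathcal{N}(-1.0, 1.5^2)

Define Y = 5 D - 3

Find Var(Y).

For Y = aD + b: Var(Y) = a² * Var(D)
Var(D) = 1.5^2 = 2.25
Var(Y) = 5² * 2.25 = 25 * 2.25 = 56.25

56.25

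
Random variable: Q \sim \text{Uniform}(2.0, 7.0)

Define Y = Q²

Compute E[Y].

E[Q²] = Var(Q) + (E[Q])² = 2.0833333 + 20.25 = 22.333333

22.333333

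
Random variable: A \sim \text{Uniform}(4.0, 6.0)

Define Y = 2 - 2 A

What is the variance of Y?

For Y = aA + b: Var(Y) = a² * Var(A)
Var(A) = (6 - 4)^2/12 = 0.33333333
Var(Y) = (-2)² * 0.33333333 = 4 * 0.33333333 = 1.3333333

1.3333333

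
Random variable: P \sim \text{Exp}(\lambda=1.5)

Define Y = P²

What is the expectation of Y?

Using E[X²] = Var(X) + (E[X])²:
E[P] = 0.66666667
Var(P) = 1/1.5^2 = 0.44444444
E[P²] = 0.44444444 + 0.66666667² = 0.44444444 + 0.44444444 = 0.88888889

0.88888889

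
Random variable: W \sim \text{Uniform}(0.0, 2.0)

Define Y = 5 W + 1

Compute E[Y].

For Y = 5W + 1:
E[Y] = 5 * E[W] + 1
E[W] = (0 + 2)/2 = 1
E[Y] = 5 * 1 + 1 = 6

6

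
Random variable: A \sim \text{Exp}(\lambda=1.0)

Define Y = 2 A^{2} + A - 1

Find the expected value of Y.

E[Y] = 2*E[A²] + 1*E[A] - 1
E[A] = 1
E[A²] = Var(A) + (E[A])² = 1 + 1 = 2
E[Y] = 2*2 + 1*1 - 1 = 4

4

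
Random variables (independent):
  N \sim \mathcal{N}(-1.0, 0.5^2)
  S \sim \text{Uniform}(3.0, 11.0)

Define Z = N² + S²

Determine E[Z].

E[Z] = E[N²] + E[S²]
E[N²] = Var(N) + E[N]² = 0.25 + 1 = 1.25
E[S²] = Var(S) + E[S]² = 5.3333333 + 49 = 54.333333
E[Z] = 1.25 + 54.333333 = 55.583333

55.583333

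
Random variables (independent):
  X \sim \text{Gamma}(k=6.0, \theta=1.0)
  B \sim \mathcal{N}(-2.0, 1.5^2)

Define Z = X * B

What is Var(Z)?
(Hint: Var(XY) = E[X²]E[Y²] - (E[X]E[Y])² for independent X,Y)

Var(XY) = E[X²]E[Y²] - (E[X]E[Y])²
E[X] = 6, Var(X) = 6
E[B] = -2, Var(B) = 2.25
E[X²] = 6 + 6² = 42
E[B²] = 2.25 + (-2)² = 6.25
Var(Z) = 42*6.25 - (6*(-2))²
= 262.5 - 144 = 118.5

118.5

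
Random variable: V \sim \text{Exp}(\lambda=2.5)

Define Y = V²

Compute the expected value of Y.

Using E[X²] = Var(X) + (E[X])²:
E[V] = 0.4
Var(V) = 1/2.5^2 = 0.16
E[V²] = 0.16 + 0.4² = 0.16 + 0.16 = 0.32

0.32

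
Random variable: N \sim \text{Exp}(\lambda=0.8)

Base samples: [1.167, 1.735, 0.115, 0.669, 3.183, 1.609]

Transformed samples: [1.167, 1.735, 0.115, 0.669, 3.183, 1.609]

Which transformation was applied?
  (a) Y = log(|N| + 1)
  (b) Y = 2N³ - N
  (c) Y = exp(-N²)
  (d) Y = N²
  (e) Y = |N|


Checking option (e) Y = |N|:
  N = 1.167 -> Y = 1.167 ✓
  N = 1.735 -> Y = 1.735 ✓
  N = 0.115 -> Y = 0.115 ✓
All samples match this transformation.

(e) |N|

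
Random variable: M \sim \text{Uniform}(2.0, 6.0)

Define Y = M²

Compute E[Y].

E[M²] = Var(M) + (E[M])² = 1.3333333 + 16 = 17.333333

17.333333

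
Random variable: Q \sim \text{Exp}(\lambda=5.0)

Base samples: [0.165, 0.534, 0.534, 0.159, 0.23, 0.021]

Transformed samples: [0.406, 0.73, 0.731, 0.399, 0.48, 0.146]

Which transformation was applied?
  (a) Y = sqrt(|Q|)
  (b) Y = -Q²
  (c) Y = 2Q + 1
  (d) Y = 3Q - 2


Checking option (a) Y = sqrt(|Q|):
  Q = 0.165 -> Y = 0.406 ✓
  Q = 0.534 -> Y = 0.73 ✓
  Q = 0.534 -> Y = 0.731 ✓
All samples match this transformation.

(a) sqrt(|Q|)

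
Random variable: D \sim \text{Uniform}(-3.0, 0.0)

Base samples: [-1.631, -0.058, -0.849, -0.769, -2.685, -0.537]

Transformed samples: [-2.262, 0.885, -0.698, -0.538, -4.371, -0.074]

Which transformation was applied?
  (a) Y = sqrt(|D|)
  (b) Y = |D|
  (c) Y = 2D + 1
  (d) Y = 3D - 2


Checking option (c) Y = 2D + 1:
  D = -1.631 -> Y = -2.262 ✓
  D = -0.058 -> Y = 0.885 ✓
  D = -0.849 -> Y = -0.698 ✓
All samples match this transformation.

(c) 2D + 1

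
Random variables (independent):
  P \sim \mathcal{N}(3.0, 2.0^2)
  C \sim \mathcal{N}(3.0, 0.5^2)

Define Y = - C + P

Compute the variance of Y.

For independent RVs: Var(aX + bY) = a²Var(X) + b²Var(Y)
Var(P) = 4
Var(C) = 0.25
Var(Y) = 1²*4 + (-1)²*0.25
= 1*4 + 1*0.25 = 4.25

4.25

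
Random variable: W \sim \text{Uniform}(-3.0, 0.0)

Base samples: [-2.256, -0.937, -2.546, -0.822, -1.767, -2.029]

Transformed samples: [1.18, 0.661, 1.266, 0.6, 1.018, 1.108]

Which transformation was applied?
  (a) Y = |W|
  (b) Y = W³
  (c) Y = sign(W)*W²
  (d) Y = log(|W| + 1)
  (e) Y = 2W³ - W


Checking option (d) Y = log(|W| + 1):
  W = -2.256 -> Y = 1.18 ✓
  W = -0.937 -> Y = 0.661 ✓
  W = -2.546 -> Y = 1.266 ✓
All samples match this transformation.

(d) log(|W| + 1)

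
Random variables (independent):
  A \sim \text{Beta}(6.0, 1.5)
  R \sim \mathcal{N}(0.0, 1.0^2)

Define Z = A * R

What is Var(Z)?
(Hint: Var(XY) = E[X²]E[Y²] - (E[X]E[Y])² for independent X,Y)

Var(XY) = E[X²]E[Y²] - (E[X]E[Y])²
E[A] = 0.8, Var(A) = 0.018823529
E[R] = 0, Var(R) = 1
E[A²] = 0.018823529 + 0.8² = 0.65882353
E[R²] = 1 + 0² = 1
Var(Z) = 0.65882353*1 - (0.8*0)²
= 0.65882353 - 0 = 0.65882353

0.65882353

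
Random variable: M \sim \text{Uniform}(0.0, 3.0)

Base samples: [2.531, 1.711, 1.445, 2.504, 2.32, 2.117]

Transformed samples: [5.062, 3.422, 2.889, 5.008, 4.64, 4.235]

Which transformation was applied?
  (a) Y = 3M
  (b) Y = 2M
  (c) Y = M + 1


Checking option (b) Y = 2M:
  M = 2.531 -> Y = 5.062 ✓
  M = 1.711 -> Y = 3.422 ✓
  M = 1.445 -> Y = 2.889 ✓
All samples match this transformation.

(b) 2M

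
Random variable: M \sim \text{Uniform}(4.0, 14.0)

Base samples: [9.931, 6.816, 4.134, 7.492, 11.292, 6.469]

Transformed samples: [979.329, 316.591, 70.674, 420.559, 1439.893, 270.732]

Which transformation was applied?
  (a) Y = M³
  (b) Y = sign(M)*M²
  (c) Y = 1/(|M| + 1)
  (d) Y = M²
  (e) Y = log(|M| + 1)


Checking option (a) Y = M³:
  M = 9.931 -> Y = 979.329 ✓
  M = 6.816 -> Y = 316.591 ✓
  M = 4.134 -> Y = 70.674 ✓
All samples match this transformation.

(a) M³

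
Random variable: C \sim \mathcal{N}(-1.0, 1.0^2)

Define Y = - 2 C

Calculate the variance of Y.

For Y = aC + b: Var(Y) = a² * Var(C)
Var(C) = 1.0^2 = 1
Var(Y) = (-2)² * 1 = 4 * 1 = 4

4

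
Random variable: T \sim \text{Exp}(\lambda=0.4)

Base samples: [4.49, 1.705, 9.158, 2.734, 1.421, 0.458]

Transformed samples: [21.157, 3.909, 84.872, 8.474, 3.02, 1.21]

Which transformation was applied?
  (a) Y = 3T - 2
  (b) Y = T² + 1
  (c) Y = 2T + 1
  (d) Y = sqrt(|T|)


Checking option (b) Y = T² + 1:
  T = 4.49 -> Y = 21.157 ✓
  T = 1.705 -> Y = 3.909 ✓
  T = 9.158 -> Y = 84.872 ✓
All samples match this transformation.

(b) T² + 1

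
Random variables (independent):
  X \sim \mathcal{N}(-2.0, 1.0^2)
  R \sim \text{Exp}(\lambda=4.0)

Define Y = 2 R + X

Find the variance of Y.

For independent RVs: Var(aX + bY) = a²Var(X) + b²Var(Y)
Var(X) = 1
Var(R) = 0.0625
Var(Y) = 1²*1 + 2²*0.0625
= 1*1 + 4*0.0625 = 1.25

1.25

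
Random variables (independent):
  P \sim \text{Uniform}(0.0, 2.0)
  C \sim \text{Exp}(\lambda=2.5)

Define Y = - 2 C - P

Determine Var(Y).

For independent RVs: Var(aX + bY) = a²Var(X) + b²Var(Y)
Var(P) = 0.33333333
Var(C) = 0.16
Var(Y) = (-1)²*0.33333333 + (-2)²*0.16
= 1*0.33333333 + 4*0.16 = 0.97333333

0.97333333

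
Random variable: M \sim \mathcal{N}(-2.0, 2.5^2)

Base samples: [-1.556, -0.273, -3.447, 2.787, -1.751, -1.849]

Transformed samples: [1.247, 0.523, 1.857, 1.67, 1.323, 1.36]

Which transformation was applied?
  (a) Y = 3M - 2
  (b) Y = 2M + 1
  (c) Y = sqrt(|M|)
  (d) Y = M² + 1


Checking option (c) Y = sqrt(|M|):
  M = -1.556 -> Y = 1.247 ✓
  M = -0.273 -> Y = 0.523 ✓
  M = -3.447 -> Y = 1.857 ✓
All samples match this transformation.

(c) sqrt(|M|)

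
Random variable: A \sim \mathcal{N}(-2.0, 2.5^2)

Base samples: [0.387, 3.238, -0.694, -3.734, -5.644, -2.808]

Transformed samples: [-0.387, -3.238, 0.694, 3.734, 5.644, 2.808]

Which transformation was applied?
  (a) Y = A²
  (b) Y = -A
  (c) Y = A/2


Checking option (b) Y = -A:
  A = 0.387 -> Y = -0.387 ✓
  A = 3.238 -> Y = -3.238 ✓
  A = -0.694 -> Y = 0.694 ✓
All samples match this transformation.

(b) -A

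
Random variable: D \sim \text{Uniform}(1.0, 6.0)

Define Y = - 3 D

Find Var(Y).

For Y = aD + b: Var(Y) = a² * Var(D)
Var(D) = (6 - 1)^2/12 = 2.0833333
Var(Y) = (-3)² * 2.0833333 = 9 * 2.0833333 = 18.75

18.75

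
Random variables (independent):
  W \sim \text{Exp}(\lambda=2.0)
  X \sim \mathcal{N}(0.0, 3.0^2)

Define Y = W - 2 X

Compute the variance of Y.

For independent RVs: Var(aX + bY) = a²Var(X) + b²Var(Y)
Var(W) = 0.25
Var(X) = 9
Var(Y) = 1²*0.25 + (-2)²*9
= 1*0.25 + 4*9 = 36.25

36.25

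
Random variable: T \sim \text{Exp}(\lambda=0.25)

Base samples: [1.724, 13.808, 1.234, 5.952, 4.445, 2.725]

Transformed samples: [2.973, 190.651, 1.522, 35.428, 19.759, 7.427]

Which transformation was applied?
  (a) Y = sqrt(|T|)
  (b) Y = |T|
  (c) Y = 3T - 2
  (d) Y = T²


Checking option (d) Y = T²:
  T = 1.724 -> Y = 2.973 ✓
  T = 13.808 -> Y = 190.651 ✓
  T = 1.234 -> Y = 1.522 ✓
All samples match this transformation.

(d) T²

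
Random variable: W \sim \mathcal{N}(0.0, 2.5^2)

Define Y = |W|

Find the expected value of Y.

For X ~ N(0, 2.5²), E[|X|] = sigma * sqrt(2/pi)
= 2.5 * sqrt(2/pi) = 1.9947114

1.9947114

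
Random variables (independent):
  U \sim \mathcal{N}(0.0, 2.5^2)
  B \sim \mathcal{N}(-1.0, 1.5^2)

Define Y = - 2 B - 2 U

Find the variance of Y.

For independent RVs: Var(aX + bY) = a²Var(X) + b²Var(Y)
Var(U) = 6.25
Var(B) = 2.25
Var(Y) = (-2)²*6.25 + (-2)²*2.25
= 4*6.25 + 4*2.25 = 34

34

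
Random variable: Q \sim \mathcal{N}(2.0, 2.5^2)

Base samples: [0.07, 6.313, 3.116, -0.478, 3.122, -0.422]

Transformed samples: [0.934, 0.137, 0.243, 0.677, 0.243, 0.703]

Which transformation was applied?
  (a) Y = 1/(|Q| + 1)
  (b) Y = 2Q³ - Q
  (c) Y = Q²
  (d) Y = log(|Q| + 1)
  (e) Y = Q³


Checking option (a) Y = 1/(|Q| + 1):
  Q = 0.07 -> Y = 0.934 ✓
  Q = 6.313 -> Y = 0.137 ✓
  Q = 3.116 -> Y = 0.243 ✓
All samples match this transformation.

(a) 1/(|Q| + 1)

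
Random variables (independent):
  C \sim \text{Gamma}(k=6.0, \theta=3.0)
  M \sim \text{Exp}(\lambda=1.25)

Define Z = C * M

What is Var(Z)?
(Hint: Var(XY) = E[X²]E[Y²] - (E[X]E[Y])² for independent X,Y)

Var(XY) = E[X²]E[Y²] - (E[X]E[Y])²
E[C] = 18, Var(C) = 54
E[M] = 0.8, Var(M) = 0.64
E[C²] = 54 + 18² = 378
E[M²] = 0.64 + 0.8² = 1.28
Var(Z) = 378*1.28 - (18*0.8)²
= 483.84 - 207.36 = 276.48

276.48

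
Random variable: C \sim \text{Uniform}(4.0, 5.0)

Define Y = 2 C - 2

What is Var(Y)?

For Y = aC + b: Var(Y) = a² * Var(C)
Var(C) = (5 - 4)^2/12 = 0.083333333
Var(Y) = 2² * 0.083333333 = 4 * 0.083333333 = 0.33333333

0.33333333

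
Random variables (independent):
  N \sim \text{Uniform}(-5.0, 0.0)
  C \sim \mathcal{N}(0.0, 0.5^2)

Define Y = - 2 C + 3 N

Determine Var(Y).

For independent RVs: Var(aX + bY) = a²Var(X) + b²Var(Y)
Var(N) = 2.0833333
Var(C) = 0.25
Var(Y) = 3²*2.0833333 + (-2)²*0.25
= 9*2.0833333 + 4*0.25 = 19.75

19.75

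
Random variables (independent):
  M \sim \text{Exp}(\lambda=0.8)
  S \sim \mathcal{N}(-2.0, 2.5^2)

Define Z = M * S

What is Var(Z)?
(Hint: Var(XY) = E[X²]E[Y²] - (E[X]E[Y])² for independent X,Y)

Var(XY) = E[X²]E[Y²] - (E[X]E[Y])²
E[M] = 1.25, Var(M) = 1.5625
E[S] = -2, Var(S) = 6.25
E[M²] = 1.5625 + 1.25² = 3.125
E[S²] = 6.25 + (-2)² = 10.25
Var(Z) = 3.125*10.25 - (1.25*(-2))²
= 32.03125 - 6.25 = 25.78125

25.78125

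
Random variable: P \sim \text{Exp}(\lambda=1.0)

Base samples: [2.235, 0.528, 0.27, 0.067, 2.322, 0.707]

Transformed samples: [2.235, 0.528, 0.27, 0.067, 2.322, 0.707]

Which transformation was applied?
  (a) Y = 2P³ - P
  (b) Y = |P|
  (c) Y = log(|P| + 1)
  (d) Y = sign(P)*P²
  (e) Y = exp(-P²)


Checking option (b) Y = |P|:
  P = 2.235 -> Y = 2.235 ✓
  P = 0.528 -> Y = 0.528 ✓
  P = 0.27 -> Y = 0.27 ✓
All samples match this transformation.

(b) |P|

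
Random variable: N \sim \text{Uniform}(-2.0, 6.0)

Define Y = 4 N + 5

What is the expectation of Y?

For Y = 4N + 5:
E[Y] = 4 * E[N] + 5
E[N] = (-2 + 6)/2 = 2
E[Y] = 4 * 2 + 5 = 13

13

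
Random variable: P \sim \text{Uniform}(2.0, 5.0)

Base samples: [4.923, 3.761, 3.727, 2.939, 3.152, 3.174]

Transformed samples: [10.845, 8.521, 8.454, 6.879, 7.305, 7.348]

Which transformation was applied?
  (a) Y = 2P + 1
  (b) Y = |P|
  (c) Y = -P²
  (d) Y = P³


Checking option (a) Y = 2P + 1:
  P = 4.923 -> Y = 10.845 ✓
  P = 3.761 -> Y = 8.521 ✓
  P = 3.727 -> Y = 8.454 ✓
All samples match this transformation.

(a) 2P + 1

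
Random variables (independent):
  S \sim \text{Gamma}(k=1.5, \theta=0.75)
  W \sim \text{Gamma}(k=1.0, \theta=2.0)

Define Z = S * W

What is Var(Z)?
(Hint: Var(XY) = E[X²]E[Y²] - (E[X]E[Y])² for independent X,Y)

Var(XY) = E[X²]E[Y²] - (E[X]E[Y])²
E[S] = 1.125, Var(S) = 0.84375
E[W] = 2, Var(W) = 4
E[S²] = 0.84375 + 1.125² = 2.109375
E[W²] = 4 + 2² = 8
Var(Z) = 2.109375*8 - (1.125*2)²
= 16.875 - 5.0625 = 11.8125

11.8125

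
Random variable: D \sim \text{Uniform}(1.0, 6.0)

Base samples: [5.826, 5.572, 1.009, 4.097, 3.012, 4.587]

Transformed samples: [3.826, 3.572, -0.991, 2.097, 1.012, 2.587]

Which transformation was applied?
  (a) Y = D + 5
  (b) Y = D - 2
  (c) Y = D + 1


Checking option (b) Y = D - 2:
  D = 5.826 -> Y = 3.826 ✓
  D = 5.572 -> Y = 3.572 ✓
  D = 1.009 -> Y = -0.991 ✓
All samples match this transformation.

(b) D - 2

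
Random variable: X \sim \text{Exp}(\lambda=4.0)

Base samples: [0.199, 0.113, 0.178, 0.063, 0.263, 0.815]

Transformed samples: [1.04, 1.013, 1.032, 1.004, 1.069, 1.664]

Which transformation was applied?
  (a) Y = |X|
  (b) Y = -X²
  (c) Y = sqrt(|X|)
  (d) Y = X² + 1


Checking option (d) Y = X² + 1:
  X = 0.199 -> Y = 1.04 ✓
  X = 0.113 -> Y = 1.013 ✓
  X = 0.178 -> Y = 1.032 ✓
All samples match this transformation.

(d) X² + 1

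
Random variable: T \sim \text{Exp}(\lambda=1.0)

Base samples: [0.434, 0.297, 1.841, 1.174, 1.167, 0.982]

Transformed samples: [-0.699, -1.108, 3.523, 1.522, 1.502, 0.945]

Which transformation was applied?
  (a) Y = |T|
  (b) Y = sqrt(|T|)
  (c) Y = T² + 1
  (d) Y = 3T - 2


Checking option (d) Y = 3T - 2:
  T = 0.434 -> Y = -0.699 ✓
  T = 0.297 -> Y = -1.108 ✓
  T = 1.841 -> Y = 3.523 ✓
All samples match this transformation.

(d) 3T - 2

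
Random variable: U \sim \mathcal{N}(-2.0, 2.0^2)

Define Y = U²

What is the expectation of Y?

Using E[X²] = Var(X) + (E[X])²:
E[U] = -2
Var(U) = 2.0^2 = 4
E[U²] = 4 + (-2)² = 4 + 4 = 8

8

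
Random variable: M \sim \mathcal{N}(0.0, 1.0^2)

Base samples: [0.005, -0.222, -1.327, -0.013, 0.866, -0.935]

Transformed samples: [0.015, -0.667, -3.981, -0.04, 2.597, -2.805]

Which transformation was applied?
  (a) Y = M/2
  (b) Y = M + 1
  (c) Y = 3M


Checking option (c) Y = 3M:
  M = 0.005 -> Y = 0.015 ✓
  M = -0.222 -> Y = -0.667 ✓
  M = -1.327 -> Y = -3.981 ✓
All samples match this transformation.

(c) 3M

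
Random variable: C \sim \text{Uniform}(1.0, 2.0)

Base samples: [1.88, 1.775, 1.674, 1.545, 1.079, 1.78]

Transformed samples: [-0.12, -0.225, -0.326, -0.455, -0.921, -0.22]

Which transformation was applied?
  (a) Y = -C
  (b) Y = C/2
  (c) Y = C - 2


Checking option (c) Y = C - 2:
  C = 1.88 -> Y = -0.12 ✓
  C = 1.775 -> Y = -0.225 ✓
  C = 1.674 -> Y = -0.326 ✓
All samples match this transformation.

(c) C - 2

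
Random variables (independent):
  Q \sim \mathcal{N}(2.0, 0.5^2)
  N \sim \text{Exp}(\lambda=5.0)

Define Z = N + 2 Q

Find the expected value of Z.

E[Z] = 2*E[Q] + 1*E[N]
E[Q] = 2
E[N] = 0.2
E[Z] = 2*2 + 1*0.2 = 4.2

4.2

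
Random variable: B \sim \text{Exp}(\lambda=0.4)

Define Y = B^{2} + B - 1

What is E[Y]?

E[Y] = 1*E[B²] + 1*E[B] - 1
E[B] = 2.5
E[B²] = Var(B) + (E[B])² = 6.25 + 6.25 = 12.5
E[Y] = 1*12.5 + 1*2.5 - 1 = 14

14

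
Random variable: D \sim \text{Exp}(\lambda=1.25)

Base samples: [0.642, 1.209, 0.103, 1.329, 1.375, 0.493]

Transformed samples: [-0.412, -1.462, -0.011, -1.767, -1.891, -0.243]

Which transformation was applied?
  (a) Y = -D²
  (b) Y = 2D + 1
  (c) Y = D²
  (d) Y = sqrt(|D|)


Checking option (a) Y = -D²:
  D = 0.642 -> Y = -0.412 ✓
  D = 1.209 -> Y = -1.462 ✓
  D = 0.103 -> Y = -0.011 ✓
All samples match this transformation.

(a) -D²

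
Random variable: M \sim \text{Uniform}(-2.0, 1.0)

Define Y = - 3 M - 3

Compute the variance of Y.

For Y = aM + b: Var(Y) = a² * Var(M)
Var(M) = (1 + 2)^2/12 = 0.75
Var(Y) = (-3)² * 0.75 = 9 * 0.75 = 6.75

6.75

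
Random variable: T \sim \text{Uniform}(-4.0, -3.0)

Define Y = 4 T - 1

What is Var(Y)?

For Y = aT + b: Var(Y) = a² * Var(T)
Var(T) = (-3 + 4)^2/12 = 0.083333333
Var(Y) = 4² * 0.083333333 = 16 * 0.083333333 = 1.3333333

1.3333333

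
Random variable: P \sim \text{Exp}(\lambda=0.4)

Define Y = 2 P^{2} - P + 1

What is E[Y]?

E[Y] = 2*E[P²] - 1*E[P] + 1
E[P] = 2.5
E[P²] = Var(P) + (E[P])² = 6.25 + 6.25 = 12.5
E[Y] = 2*12.5 - 1*2.5 + 1 = 23.5

23.5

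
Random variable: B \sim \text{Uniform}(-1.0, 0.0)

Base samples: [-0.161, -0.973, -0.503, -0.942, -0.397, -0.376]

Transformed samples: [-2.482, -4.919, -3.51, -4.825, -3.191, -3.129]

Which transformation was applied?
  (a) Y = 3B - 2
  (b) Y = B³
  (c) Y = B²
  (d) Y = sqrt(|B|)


Checking option (a) Y = 3B - 2:
  B = -0.161 -> Y = -2.482 ✓
  B = -0.973 -> Y = -4.919 ✓
  B = -0.503 -> Y = -3.51 ✓
All samples match this transformation.

(a) 3B - 2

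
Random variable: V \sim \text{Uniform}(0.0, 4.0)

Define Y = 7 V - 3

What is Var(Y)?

For Y = aV + b: Var(Y) = a² * Var(V)
Var(V) = (4 - 0)^2/12 = 1.3333333
Var(Y) = 7² * 1.3333333 = 49 * 1.3333333 = 65.333333

65.333333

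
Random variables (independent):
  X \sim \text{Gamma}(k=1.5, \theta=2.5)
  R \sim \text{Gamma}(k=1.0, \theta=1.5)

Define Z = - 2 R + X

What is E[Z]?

E[Z] = 1*E[X] - 2*E[R]
E[X] = 3.75
E[R] = 1.5
E[Z] = 1*3.75 - 2*1.5 = 0.75

0.75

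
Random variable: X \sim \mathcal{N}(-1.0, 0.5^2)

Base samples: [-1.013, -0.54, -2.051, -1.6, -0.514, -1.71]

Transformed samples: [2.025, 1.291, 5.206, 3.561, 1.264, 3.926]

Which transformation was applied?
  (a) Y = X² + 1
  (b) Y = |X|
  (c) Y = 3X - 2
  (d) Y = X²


Checking option (a) Y = X² + 1:
  X = -1.013 -> Y = 2.025 ✓
  X = -0.54 -> Y = 1.291 ✓
  X = -2.051 -> Y = 5.206 ✓
All samples match this transformation.

(a) X² + 1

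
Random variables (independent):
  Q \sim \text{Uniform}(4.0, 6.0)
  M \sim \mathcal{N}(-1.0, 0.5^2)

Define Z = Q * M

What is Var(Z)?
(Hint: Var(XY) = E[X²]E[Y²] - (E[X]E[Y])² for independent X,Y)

Var(XY) = E[X²]E[Y²] - (E[X]E[Y])²
E[Q] = 5, Var(Q) = 0.33333333
E[M] = -1, Var(M) = 0.25
E[Q²] = 0.33333333 + 5² = 25.333333
E[M²] = 0.25 + (-1)² = 1.25
Var(Z) = 25.333333*1.25 - (5*(-1))²
= 31.666667 - 25 = 6.6666667

6.6666667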